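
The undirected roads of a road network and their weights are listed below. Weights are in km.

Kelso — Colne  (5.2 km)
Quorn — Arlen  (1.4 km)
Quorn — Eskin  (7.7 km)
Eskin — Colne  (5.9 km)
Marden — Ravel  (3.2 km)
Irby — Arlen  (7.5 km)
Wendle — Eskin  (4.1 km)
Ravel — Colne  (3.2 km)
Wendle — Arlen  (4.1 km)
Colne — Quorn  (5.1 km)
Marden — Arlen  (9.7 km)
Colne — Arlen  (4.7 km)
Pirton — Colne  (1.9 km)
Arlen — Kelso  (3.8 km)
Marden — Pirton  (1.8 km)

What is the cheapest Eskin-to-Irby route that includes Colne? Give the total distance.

18.1 km

Shortest Eskin→Colne: Eskin → Colne = 5.9
Shortest Colne→Irby: Colne → Arlen → Irby = 12.2
Total via Colne: 5.9 + 12.2 = 18.1 km.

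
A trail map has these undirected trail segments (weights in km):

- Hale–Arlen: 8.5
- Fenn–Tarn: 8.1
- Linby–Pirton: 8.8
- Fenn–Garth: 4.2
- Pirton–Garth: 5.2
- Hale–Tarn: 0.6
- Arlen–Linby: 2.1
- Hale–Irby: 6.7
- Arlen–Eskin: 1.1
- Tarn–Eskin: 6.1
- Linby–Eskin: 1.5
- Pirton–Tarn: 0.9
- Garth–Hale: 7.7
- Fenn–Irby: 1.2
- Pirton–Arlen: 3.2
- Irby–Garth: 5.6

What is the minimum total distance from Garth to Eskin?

Settle nodes by increasing distance from Garth:
Garth: 0
Fenn: 4.2  (via Garth)
Pirton: 5.2  (via Garth)
Irby: 5.4  (via Fenn)
Tarn: 6.1  (via Pirton)
Hale: 6.7  (via Tarn)
Arlen: 8.4  (via Pirton)
Eskin: 9.5  (via Arlen)
Shortest route: Garth–Pirton–Arlen–Eskin = 9.5 km.

9.5 km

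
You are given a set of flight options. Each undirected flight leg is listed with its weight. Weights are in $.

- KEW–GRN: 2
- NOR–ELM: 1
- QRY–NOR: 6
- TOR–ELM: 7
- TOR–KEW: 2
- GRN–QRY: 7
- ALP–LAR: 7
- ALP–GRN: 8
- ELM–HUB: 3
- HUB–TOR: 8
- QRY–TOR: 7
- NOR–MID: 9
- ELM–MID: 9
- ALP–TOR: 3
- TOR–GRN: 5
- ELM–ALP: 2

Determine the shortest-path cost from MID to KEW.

$16

Enumerating some paths:
MID - NOR - ELM - TOR - KEW: 9+1+7+2 = 19
MID - ELM - ALP - TOR - KEW: 9+2+3+2 = 16
MID - ELM - TOR - KEW: 9+7+2 = 18
MID - NOR - ELM - ALP - TOR - KEW: 9+1+2+3+2 = 17
Cheapest is MID - ELM - ALP - TOR - KEW at $16.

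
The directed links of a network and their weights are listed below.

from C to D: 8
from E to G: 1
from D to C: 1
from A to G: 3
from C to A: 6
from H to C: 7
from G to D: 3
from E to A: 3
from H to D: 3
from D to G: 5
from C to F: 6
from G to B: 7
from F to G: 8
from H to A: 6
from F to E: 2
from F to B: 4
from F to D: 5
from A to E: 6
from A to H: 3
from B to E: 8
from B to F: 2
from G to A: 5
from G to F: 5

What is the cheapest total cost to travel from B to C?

Enumerating some paths:
B - F - D - C: 2+5+1 = 8
B - E - G - D - C: 8+1+3+1 = 13
B - F - E - G - D - C: 2+2+1+3+1 = 9
The minimum is 8 via B - F - D - C.

8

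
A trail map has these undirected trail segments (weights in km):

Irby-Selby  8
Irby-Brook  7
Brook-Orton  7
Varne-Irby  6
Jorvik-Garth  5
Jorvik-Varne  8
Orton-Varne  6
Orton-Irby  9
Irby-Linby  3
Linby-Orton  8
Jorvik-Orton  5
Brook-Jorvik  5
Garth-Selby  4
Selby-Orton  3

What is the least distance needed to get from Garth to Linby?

Enumerating some paths:
Garth → Jorvik → Brook → Irby → Linby: 5+5+7+3 = 20
Garth → Selby → Orton → Linby: 4+3+8 = 15
Garth → Jorvik → Orton → Linby: 5+5+8 = 18
Garth → Selby → Orton → Irby → Linby: 4+3+9+3 = 19
Cheapest is Garth → Selby → Orton → Linby at 15 km.

15 km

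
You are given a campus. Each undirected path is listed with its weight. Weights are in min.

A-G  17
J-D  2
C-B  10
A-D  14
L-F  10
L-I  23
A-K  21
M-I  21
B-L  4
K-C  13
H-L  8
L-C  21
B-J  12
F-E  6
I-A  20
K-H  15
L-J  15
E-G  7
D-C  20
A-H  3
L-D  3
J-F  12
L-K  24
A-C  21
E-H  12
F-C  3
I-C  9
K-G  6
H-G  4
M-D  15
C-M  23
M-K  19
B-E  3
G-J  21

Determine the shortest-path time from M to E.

25 min

Shortest distances from M:
M: 0
D: 15  (via M)
J: 17  (via D)
L: 18  (via D)
K: 19  (via M)
I: 21  (via M)
B: 22  (via L)
C: 23  (via M)
E: 25  (via B)
Shortest route: M–D–L–B–E = 25 min.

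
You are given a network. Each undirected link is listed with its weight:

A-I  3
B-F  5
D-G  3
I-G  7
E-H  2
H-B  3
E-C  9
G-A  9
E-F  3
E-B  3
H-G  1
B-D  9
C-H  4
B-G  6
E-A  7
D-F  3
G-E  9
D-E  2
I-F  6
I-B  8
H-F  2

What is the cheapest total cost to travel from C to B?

Compare a few routes:
C - H - E - B: 4+2+3 = 9
C - H - G - B: 4+1+6 = 11
C - H - B: 4+3 = 7
C - H - F - B: 4+2+5 = 11
Cheapest is C - H - B at 7.

7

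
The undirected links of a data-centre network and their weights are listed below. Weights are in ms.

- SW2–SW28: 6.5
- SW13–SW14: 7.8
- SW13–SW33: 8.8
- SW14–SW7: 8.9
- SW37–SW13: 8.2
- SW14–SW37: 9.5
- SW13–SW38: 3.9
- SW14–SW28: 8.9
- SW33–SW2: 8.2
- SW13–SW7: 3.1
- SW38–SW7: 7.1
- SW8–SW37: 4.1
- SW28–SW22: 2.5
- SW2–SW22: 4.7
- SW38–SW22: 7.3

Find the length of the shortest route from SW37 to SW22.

19.4 ms

Candidate routes:
SW37 - SW13 - SW7 - SW38 - SW22: 8.2+3.1+7.1+7.3 = 25.7
SW37 - SW13 - SW38 - SW22: 8.2+3.9+7.3 = 19.4
SW37 - SW14 - SW28 - SW22: 9.5+8.9+2.5 = 20.9
SW37 - SW13 - SW14 - SW28 - SW22: 8.2+7.8+8.9+2.5 = 27.4
The minimum is 19.4 ms via SW37 - SW13 - SW38 - SW22.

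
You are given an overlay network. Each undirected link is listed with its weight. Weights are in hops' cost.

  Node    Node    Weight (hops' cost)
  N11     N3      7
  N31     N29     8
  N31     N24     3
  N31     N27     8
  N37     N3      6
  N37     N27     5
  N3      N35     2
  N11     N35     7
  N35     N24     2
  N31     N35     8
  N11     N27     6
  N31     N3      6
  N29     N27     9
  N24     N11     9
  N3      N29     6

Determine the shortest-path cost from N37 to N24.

10 hops' cost

Shortest distances from N37:
N37: 0
N27: 5  (via N37)
N3: 6  (via N37)
N35: 8  (via N3)
N24: 10  (via N35)
Shortest route: N37 → N3 → N35 → N24 = 10 hops' cost.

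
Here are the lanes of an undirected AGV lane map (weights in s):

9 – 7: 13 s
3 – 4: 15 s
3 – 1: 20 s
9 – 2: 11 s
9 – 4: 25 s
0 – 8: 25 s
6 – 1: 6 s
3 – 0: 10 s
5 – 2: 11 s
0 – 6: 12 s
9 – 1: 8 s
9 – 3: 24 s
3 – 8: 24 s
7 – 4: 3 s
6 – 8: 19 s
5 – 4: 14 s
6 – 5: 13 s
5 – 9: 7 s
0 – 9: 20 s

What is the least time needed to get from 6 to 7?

27 s

Compare a few routes:
6–1–9–7: 6+8+13 = 27
6–5–4–7: 13+14+3 = 30
6–5–9–7: 13+7+13 = 33
6–1–9–5–4–7: 6+8+7+14+3 = 38
Cheapest is 6–1–9–7 at 27 s.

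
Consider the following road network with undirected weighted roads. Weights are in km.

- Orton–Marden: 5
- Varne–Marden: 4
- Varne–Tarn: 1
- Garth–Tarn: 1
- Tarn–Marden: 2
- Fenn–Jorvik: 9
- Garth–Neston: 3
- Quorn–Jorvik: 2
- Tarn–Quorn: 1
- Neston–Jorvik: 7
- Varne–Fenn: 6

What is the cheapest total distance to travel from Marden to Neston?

6 km

Compare a few routes:
Marden–Varne–Tarn–Garth–Neston: 4+1+1+3 = 9
Marden–Tarn–Garth–Neston: 2+1+3 = 6
The minimum is 6 km via Marden–Tarn–Garth–Neston.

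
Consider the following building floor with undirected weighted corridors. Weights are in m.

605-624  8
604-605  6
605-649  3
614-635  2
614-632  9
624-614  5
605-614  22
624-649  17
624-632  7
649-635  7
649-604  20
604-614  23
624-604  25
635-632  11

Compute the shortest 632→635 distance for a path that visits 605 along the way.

Shortest 632→605: 632 → 624 → 605 = 15
Shortest 605→635: 605 → 649 → 635 = 10
Total via 605: 15 + 10 = 25 m.

25 m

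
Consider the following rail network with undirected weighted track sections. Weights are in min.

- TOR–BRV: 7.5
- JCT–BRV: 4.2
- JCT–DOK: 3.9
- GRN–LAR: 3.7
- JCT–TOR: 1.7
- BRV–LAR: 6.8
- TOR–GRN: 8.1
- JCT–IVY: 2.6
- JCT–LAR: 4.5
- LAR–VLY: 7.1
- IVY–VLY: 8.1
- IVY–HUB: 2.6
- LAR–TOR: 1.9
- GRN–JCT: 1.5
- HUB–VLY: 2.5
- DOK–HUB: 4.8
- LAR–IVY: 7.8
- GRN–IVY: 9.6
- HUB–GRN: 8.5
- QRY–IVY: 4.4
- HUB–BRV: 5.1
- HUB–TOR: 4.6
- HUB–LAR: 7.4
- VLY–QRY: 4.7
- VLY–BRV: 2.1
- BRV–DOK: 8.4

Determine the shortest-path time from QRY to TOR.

Settle nodes by increasing distance from QRY:
QRY: 0
IVY: 4.4  (via QRY)
VLY: 4.7  (via QRY)
BRV: 6.8  (via VLY)
HUB: 7  (via IVY)
JCT: 7  (via IVY)
GRN: 8.5  (via JCT)
TOR: 8.7  (via JCT)
Shortest route: QRY–IVY–JCT–TOR = 8.7 min.

8.7 min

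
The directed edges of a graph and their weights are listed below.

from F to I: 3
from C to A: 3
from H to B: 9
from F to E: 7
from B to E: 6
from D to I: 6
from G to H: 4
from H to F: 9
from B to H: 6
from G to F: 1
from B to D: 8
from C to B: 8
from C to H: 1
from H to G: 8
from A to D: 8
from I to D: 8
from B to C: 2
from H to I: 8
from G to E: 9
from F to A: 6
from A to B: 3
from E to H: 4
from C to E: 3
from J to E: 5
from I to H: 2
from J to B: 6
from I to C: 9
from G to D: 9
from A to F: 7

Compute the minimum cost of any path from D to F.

17

Compare a few routes:
D–I–C–A–F: 6+9+3+7 = 25
D–I–H–F: 6+2+9 = 17
The minimum is 17 via D–I–H–F.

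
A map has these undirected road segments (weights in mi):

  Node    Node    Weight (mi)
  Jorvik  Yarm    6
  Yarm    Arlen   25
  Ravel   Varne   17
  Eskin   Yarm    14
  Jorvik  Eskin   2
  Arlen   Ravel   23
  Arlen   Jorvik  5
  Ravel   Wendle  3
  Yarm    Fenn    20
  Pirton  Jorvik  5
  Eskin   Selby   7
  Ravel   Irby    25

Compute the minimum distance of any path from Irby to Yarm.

Running Dijkstra from Irby:
Irby: 0
Ravel: 25  (via Irby)
Wendle: 28  (via Ravel)
Varne: 42  (via Ravel)
Arlen: 48  (via Ravel)
Jorvik: 53  (via Arlen)
Eskin: 55  (via Jorvik)
Pirton: 58  (via Jorvik)
Yarm: 59  (via Jorvik)
Shortest route: Irby–Ravel–Arlen–Jorvik–Yarm = 59 mi.

59 mi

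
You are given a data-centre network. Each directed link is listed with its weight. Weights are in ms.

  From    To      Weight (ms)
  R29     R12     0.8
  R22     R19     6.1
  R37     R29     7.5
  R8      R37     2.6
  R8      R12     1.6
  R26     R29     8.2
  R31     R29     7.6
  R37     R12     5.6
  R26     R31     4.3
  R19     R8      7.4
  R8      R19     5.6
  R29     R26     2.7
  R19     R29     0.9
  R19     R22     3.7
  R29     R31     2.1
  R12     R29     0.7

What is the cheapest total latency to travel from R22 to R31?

Settle nodes by increasing distance from R22:
R22: 0
R19: 6.1  (via R22)
R29: 7  (via R19)
R12: 7.8  (via R29)
R31: 9.1  (via R29)
Shortest route: R22 → R19 → R29 → R31 = 9.1 ms.

9.1 ms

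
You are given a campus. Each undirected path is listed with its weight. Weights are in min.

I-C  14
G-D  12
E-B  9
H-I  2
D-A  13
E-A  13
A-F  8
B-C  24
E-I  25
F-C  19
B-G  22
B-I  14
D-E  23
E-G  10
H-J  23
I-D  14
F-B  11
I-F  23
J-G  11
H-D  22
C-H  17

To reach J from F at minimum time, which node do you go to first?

B

Compare a few routes:
F - B - E - G - J: 11+9+10+11 = 41
F - A - E - G - J: 8+13+10+11 = 42
F - A - D - G - J: 8+13+12+11 = 44
Cheapest is F - B - E - G - J at 41 min.
So from F the first move is to B.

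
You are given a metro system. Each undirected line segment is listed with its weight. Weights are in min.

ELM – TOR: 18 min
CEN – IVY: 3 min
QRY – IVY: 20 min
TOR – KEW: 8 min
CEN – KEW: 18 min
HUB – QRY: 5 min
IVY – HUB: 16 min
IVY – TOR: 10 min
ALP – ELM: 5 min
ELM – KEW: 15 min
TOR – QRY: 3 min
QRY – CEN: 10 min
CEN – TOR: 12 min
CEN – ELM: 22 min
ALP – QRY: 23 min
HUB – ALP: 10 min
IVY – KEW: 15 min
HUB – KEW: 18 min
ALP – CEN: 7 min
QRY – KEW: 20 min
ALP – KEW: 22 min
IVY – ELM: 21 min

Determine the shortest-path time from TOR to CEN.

Settle nodes by increasing distance from TOR:
TOR: 0
QRY: 3  (via TOR)
HUB: 8  (via QRY)
KEW: 8  (via TOR)
IVY: 10  (via TOR)
CEN: 12  (via TOR)
Shortest route: TOR → CEN = 12 min.

12 min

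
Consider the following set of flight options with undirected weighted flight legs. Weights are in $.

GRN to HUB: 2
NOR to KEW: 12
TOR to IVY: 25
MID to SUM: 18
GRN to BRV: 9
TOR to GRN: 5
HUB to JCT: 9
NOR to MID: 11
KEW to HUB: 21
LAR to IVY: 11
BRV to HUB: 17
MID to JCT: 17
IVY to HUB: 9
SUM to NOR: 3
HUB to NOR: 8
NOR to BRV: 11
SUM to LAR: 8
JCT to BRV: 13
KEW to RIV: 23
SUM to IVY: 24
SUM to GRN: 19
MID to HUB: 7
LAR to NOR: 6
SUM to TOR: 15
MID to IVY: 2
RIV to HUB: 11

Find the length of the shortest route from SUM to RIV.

Enumerating some paths:
SUM - GRN - HUB - RIV: 19+2+11 = 32
SUM - NOR - HUB - RIV: 3+8+11 = 22
The minimum is $22 via SUM - NOR - HUB - RIV.

$22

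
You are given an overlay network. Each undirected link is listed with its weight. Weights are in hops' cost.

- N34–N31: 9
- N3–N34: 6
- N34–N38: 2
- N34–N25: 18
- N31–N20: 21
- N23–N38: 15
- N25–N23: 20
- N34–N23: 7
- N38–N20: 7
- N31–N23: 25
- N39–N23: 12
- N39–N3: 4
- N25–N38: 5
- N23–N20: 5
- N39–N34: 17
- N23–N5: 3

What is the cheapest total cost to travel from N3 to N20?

15 hops' cost

Shortest distances from N3:
N3: 0
N39: 4  (via N3)
N34: 6  (via N3)
N38: 8  (via N34)
N23: 13  (via N34)
N25: 13  (via N38)
N31: 15  (via N34)
N20: 15  (via N38)
Shortest route: N3–N34–N38–N20 = 15 hops' cost.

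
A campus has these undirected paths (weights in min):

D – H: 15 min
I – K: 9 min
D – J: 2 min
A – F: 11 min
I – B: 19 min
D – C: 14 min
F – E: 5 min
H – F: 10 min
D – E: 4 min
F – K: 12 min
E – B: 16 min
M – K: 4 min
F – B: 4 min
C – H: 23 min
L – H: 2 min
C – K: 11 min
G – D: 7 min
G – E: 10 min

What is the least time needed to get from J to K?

Enumerating some paths:
J–D–E–F–K: 2+4+5+12 = 23
J–D–C–K: 2+14+11 = 27
J–D–G–E–F–K: 2+7+10+5+12 = 36
J–D–E–B–F–K: 2+4+16+4+12 = 38
Cheapest is J–D–E–F–K at 23 min.

23 min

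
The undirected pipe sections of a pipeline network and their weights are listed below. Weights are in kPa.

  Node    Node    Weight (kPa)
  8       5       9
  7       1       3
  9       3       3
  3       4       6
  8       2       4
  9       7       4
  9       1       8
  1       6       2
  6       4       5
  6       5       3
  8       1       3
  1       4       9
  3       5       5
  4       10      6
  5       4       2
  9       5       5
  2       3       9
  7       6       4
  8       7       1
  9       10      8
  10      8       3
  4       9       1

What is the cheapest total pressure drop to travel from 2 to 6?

9 kPa

Shortest distances from 2:
2: 0
8: 4  (via 2)
7: 5  (via 8)
1: 7  (via 8)
10: 7  (via 8)
3: 9  (via 2)
6: 9  (via 7)
Shortest route: 2 → 8 → 7 → 6 = 9 kPa.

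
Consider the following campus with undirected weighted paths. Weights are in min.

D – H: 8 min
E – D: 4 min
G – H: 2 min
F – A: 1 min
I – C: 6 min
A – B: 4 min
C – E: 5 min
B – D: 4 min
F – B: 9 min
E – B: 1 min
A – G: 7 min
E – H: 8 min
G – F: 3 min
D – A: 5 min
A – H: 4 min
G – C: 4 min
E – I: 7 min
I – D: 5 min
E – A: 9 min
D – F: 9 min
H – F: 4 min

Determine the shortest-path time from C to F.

Compare a few routes:
C → G → H → F: 4+2+4 = 10
C → G → F: 4+3 = 7
C → E → B → A → F: 5+1+4+1 = 11
C → G → H → A → F: 4+2+4+1 = 11
Cheapest is C → G → F at 7 min.

7 min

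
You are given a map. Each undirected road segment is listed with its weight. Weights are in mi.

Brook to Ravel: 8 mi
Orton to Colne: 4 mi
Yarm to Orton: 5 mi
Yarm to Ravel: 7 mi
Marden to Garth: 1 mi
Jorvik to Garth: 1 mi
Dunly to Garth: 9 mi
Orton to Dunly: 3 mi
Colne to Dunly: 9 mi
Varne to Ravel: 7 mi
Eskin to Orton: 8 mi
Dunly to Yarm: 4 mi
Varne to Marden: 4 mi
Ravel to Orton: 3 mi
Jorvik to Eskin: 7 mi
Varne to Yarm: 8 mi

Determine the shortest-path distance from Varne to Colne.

Settle nodes by increasing distance from Varne:
Varne: 0
Marden: 4  (via Varne)
Garth: 5  (via Marden)
Jorvik: 6  (via Garth)
Ravel: 7  (via Varne)
Yarm: 8  (via Varne)
Orton: 10  (via Ravel)
Dunly: 12  (via Yarm)
Eskin: 13  (via Jorvik)
Colne: 14  (via Orton)
Shortest route: Varne–Ravel–Orton–Colne = 14 mi.

14 mi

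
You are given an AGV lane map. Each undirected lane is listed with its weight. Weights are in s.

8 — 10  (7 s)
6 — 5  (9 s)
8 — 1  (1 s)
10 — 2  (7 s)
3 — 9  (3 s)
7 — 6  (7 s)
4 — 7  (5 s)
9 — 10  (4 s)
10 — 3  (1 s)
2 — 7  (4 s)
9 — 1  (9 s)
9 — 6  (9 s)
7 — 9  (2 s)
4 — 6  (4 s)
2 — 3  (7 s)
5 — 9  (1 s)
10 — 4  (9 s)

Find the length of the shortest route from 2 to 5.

7 s

Compare a few routes:
2–3–9–5: 7+3+1 = 11
2–7–9–5: 4+2+1 = 7
Cheapest is 2–7–9–5 at 7 s.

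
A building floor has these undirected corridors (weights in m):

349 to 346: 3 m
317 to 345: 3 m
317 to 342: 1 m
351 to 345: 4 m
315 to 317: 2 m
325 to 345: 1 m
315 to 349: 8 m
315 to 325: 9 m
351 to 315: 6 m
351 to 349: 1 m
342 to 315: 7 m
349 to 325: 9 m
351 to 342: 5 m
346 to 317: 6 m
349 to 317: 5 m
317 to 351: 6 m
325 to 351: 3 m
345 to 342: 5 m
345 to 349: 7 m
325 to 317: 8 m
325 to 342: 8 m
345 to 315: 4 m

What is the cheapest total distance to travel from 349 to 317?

5 m

Settle nodes by increasing distance from 349:
349: 0
351: 1  (via 349)
346: 3  (via 349)
325: 4  (via 351)
317: 5  (via 349)
Shortest route: 349 → 317 = 5 m.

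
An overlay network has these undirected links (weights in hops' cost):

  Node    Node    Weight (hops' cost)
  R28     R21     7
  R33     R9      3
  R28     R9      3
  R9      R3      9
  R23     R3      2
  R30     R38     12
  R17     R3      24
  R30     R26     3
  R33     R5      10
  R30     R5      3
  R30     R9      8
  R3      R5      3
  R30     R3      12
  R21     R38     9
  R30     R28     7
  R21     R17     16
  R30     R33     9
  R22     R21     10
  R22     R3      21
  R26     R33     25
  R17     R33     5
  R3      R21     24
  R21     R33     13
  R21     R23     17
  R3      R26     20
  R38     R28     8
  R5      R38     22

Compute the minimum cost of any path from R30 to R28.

7 hops' cost

Shortest distances from R30:
R30: 0
R5: 3  (via R30)
R26: 3  (via R30)
R3: 6  (via R5)
R28: 7  (via R30)
Shortest route: R30–R28 = 7 hops' cost.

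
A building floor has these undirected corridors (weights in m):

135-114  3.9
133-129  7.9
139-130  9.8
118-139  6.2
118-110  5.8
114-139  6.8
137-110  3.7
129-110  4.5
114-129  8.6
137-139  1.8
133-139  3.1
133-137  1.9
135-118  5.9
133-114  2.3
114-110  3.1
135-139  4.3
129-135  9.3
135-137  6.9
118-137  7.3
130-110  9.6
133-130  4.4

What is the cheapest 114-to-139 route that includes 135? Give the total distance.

Best 114 to 135: 114 → 135 costing 3.9
Shortest 135→139: 135 → 139 = 4.3
Total via 135: 3.9 + 4.3 = 8.2 m.

8.2 m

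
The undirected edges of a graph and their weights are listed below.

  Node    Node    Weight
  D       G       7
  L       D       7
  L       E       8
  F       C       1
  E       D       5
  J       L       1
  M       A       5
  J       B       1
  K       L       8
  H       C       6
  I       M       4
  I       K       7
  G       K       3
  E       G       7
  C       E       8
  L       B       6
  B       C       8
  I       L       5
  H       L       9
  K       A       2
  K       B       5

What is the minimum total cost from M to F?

Settle nodes by increasing distance from M:
M: 0
I: 4  (via M)
A: 5  (via M)
K: 7  (via A)
L: 9  (via I)
G: 10  (via K)
J: 10  (via L)
B: 11  (via J)
D: 16  (via L)
E: 17  (via L)
H: 18  (via L)
C: 19  (via B)
F: 20  (via C)
Shortest route: M → I → L → J → B → C → F = 20.

20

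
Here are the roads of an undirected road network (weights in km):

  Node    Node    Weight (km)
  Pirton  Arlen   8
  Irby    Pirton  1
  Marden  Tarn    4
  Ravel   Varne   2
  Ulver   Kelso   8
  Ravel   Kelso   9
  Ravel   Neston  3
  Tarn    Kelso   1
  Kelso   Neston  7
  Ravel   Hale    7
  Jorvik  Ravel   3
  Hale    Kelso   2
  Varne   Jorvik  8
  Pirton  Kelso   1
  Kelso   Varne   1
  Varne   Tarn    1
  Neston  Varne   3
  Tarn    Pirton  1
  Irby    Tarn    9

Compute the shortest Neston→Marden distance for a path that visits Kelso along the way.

Shortest Neston→Kelso: Neston–Varne–Kelso = 4
Shortest Kelso→Marden: Kelso–Tarn–Marden = 5
Total via Kelso: 4 + 5 = 9 km.

9 km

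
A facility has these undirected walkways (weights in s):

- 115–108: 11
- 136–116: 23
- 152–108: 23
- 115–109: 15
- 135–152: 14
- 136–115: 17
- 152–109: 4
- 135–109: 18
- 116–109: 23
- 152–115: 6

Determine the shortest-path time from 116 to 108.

44 s

Running Dijkstra from 116:
116: 0
109: 23  (via 116)
136: 23  (via 116)
152: 27  (via 109)
115: 33  (via 152)
135: 41  (via 109)
108: 44  (via 115)
Shortest route: 116–109–152–115–108 = 44 s.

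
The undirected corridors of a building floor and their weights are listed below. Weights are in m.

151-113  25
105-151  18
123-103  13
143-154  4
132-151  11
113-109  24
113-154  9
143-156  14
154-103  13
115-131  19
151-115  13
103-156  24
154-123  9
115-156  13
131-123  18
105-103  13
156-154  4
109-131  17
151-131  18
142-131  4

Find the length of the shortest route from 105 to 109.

Settle nodes by increasing distance from 105:
105: 0
103: 13  (via 105)
151: 18  (via 105)
154: 26  (via 103)
123: 26  (via 103)
132: 29  (via 151)
143: 30  (via 154)
156: 30  (via 154)
115: 31  (via 151)
113: 35  (via 154)
131: 36  (via 151)
142: 40  (via 131)
109: 53  (via 131)
Shortest route: 105–151–131–109 = 53 m.

53 m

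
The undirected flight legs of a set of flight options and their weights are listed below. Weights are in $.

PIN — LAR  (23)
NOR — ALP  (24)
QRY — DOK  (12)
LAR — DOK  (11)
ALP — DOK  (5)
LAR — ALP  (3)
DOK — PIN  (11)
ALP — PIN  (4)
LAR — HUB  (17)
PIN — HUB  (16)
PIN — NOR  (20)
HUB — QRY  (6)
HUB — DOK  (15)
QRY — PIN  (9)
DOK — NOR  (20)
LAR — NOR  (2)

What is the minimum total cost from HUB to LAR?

Running Dijkstra from HUB:
HUB: 0
QRY: 6  (via HUB)
DOK: 15  (via HUB)
PIN: 15  (via QRY)
LAR: 17  (via HUB)
Shortest route: HUB → LAR = $17.

$17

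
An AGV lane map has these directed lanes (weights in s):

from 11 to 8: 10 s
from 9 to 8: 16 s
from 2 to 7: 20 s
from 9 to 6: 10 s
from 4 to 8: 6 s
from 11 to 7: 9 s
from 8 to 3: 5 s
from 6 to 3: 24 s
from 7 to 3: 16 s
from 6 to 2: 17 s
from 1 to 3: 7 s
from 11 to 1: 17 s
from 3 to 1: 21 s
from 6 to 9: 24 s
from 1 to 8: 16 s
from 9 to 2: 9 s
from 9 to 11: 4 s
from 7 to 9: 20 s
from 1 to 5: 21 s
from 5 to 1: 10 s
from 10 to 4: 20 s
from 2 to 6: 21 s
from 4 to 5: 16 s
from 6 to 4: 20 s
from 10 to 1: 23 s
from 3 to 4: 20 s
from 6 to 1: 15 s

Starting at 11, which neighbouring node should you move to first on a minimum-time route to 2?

7

Candidate routes:
11–7–9–2: 9+20+9 = 38
11–7–9–6–2: 9+20+10+17 = 56
Cheapest is 11–7–9–2 at 38 s.
So from 11 the first move is to 7.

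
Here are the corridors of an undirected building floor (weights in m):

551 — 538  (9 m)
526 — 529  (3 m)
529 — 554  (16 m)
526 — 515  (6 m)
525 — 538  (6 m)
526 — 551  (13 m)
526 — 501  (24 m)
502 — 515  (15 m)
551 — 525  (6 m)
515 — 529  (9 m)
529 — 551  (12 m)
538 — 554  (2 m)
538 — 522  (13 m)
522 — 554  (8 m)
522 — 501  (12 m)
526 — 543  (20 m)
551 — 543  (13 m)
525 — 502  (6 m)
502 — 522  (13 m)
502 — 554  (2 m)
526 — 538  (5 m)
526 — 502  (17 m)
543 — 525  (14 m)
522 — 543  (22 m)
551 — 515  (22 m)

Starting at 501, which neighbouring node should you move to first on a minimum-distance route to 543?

Candidate routes:
501 → 522 → 554 → 502 → 525 → 543: 12+8+2+6+14 = 42
501 → 522 → 554 → 538 → 525 → 543: 12+8+2+6+14 = 42
501 → 522 → 543: 12+22 = 34
501 → 522 → 554 → 538 → 551 → 543: 12+8+2+9+13 = 44
The minimum is 34 m via 501 → 522 → 543.
So from 501 the first move is to 522.

522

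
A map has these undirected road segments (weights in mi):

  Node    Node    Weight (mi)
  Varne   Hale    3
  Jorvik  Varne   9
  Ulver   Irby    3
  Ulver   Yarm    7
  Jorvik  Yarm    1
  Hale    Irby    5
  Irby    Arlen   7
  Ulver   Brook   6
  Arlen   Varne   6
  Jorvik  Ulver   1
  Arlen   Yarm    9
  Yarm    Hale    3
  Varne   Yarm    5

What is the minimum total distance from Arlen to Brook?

Running Dijkstra from Arlen:
Arlen: 0
Varne: 6  (via Arlen)
Irby: 7  (via Arlen)
Yarm: 9  (via Arlen)
Hale: 9  (via Varne)
Jorvik: 10  (via Yarm)
Ulver: 10  (via Irby)
Brook: 16  (via Ulver)
Shortest route: Arlen → Irby → Ulver → Brook = 16 mi.

16 mi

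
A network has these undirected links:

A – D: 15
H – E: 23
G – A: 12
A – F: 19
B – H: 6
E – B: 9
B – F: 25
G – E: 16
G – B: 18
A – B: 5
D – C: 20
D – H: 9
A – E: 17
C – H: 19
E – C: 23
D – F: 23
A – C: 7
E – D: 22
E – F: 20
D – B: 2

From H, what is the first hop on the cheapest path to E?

B

Enumerating some paths:
H - D - B - E: 9+2+9 = 20
H - E: 23 = 23
H - B - E: 6+9 = 15
Cheapest is H - B - E at 15.
So from H the first move is to B.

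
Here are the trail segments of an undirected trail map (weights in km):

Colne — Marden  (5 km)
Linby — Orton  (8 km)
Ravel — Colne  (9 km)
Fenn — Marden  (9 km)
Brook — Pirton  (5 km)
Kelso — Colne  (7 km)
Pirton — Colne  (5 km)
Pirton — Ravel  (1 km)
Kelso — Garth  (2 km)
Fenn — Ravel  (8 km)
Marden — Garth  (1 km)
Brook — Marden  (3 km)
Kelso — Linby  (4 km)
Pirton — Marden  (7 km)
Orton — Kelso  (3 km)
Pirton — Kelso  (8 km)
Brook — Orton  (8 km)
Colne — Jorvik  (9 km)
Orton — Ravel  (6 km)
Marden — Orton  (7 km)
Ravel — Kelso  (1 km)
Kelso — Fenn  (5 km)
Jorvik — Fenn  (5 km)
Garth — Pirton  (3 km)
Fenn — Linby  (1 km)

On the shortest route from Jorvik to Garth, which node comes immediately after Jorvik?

Candidate routes:
Jorvik–Fenn–Marden–Garth: 5+9+1 = 15
Jorvik–Fenn–Kelso–Garth: 5+5+2 = 12
Jorvik–Fenn–Linby–Kelso–Ravel–Pirton–Garth: 5+1+4+1+1+3 = 15
Jorvik–Fenn–Kelso–Ravel–Pirton–Garth: 5+5+1+1+3 = 15
The minimum is 12 km via Jorvik–Fenn–Kelso–Garth.
So from Jorvik the first move is to Fenn.

Fenn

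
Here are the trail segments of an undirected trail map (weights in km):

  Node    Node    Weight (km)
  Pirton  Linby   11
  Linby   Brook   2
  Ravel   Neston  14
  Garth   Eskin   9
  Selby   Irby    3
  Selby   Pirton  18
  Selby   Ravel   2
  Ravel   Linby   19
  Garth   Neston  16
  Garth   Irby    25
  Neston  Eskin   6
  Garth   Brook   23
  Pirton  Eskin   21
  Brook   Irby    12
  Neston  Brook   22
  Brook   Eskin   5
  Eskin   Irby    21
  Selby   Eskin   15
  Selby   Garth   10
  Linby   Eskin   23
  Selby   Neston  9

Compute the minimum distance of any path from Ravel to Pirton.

20 km

Running Dijkstra from Ravel:
Ravel: 0
Selby: 2  (via Ravel)
Irby: 5  (via Selby)
Neston: 11  (via Selby)
Garth: 12  (via Selby)
Brook: 17  (via Irby)
Eskin: 17  (via Selby)
Linby: 19  (via Ravel)
Pirton: 20  (via Selby)
Shortest route: Ravel–Selby–Pirton = 20 km.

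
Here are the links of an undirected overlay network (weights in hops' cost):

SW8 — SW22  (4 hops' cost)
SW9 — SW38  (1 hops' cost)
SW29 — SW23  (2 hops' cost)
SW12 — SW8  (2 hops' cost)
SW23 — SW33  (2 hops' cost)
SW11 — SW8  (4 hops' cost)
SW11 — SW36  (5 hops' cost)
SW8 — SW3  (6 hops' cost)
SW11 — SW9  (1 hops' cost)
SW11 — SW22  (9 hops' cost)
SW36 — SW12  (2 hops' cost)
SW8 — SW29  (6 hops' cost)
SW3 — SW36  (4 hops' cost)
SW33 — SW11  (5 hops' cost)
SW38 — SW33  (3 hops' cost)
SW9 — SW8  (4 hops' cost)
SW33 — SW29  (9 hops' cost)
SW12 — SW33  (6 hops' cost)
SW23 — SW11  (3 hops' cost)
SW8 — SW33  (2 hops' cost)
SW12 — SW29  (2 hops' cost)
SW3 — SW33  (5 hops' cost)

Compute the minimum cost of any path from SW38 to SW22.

9 hops' cost

Shortest distances from SW38:
SW38: 0
SW9: 1  (via SW38)
SW11: 2  (via SW9)
SW33: 3  (via SW38)
SW23: 5  (via SW11)
SW8: 5  (via SW9)
SW12: 7  (via SW8)
SW36: 7  (via SW11)
SW29: 7  (via SW23)
SW3: 8  (via SW33)
SW22: 9  (via SW8)
Shortest route: SW38 → SW9 → SW8 → SW22 = 9 hops' cost.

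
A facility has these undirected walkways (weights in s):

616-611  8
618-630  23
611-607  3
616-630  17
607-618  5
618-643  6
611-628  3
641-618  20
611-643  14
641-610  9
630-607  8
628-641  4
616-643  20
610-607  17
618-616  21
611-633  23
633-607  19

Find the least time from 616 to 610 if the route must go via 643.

48 s

Best 616 to 643: 616 → 643 costing 20
Best 643 to 610: 643 → 618 → 607 → 610 costing 28
Total via 643: 20 + 28 = 48 s.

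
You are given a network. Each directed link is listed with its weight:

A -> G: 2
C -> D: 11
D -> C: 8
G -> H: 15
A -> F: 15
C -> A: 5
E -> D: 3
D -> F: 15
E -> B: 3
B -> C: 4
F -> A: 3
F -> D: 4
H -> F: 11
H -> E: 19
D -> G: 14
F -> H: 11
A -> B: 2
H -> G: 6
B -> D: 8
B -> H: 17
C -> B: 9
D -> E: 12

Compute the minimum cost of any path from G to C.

Settle nodes by increasing distance from G:
G: 0
H: 15  (via G)
F: 26  (via H)
A: 29  (via F)
D: 30  (via F)
B: 31  (via A)
E: 34  (via H)
C: 35  (via B)
Shortest route: G → H → F → A → B → C = 35.

35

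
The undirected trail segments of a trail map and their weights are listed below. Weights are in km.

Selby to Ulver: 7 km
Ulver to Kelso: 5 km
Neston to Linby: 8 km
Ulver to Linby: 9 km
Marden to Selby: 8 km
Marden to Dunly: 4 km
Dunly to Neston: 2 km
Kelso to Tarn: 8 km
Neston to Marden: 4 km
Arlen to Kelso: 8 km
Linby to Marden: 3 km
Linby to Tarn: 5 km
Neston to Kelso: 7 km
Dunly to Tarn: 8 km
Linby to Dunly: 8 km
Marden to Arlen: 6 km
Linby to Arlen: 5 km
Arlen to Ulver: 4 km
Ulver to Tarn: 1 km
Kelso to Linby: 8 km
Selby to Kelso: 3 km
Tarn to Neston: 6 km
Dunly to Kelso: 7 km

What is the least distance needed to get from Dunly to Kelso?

7 km

Candidate routes:
Dunly - Kelso: 7 = 7
Dunly - Neston - Kelso: 2+7 = 9
Dunly - Neston - Tarn - Ulver - Kelso: 2+6+1+5 = 14
The minimum is 7 km via Dunly - Kelso.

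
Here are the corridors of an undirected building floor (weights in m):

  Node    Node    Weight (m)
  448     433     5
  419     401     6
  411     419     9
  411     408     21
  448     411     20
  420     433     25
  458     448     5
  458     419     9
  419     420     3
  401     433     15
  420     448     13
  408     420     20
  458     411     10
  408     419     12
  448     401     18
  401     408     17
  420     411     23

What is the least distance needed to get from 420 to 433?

18 m

Compare a few routes:
420 - 419 - 458 - 448 - 433: 3+9+5+5 = 22
420 - 419 - 401 - 433: 3+6+15 = 24
420 - 448 - 433: 13+5 = 18
Cheapest is 420 - 448 - 433 at 18 m.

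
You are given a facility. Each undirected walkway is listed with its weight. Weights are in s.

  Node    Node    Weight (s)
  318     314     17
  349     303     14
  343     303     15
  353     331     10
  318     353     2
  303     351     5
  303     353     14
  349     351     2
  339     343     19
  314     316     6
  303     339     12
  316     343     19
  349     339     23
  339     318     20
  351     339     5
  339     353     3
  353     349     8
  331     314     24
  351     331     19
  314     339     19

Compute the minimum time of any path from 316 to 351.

Enumerating some paths:
316–314–318–353–339–351: 6+17+2+3+5 = 33
316–314–318–353–349–351: 6+17+2+8+2 = 35
316–314–339–351: 6+19+5 = 30
The minimum is 30 s via 316–314–339–351.

30 s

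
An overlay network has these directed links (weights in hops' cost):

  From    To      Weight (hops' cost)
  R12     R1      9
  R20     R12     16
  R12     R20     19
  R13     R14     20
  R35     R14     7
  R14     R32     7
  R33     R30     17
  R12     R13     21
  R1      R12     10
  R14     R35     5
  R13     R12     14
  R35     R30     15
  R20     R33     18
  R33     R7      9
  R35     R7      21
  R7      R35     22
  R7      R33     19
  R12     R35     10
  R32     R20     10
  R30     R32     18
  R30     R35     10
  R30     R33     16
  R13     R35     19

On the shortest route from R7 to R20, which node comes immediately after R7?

Candidate routes:
R7 - R35 - R14 - R32 - R20: 22+7+7+10 = 46
R7 - R33 - R30 - R32 - R20: 19+17+18+10 = 64
R7 - R33 - R30 - R35 - R14 - R32 - R20: 19+17+10+7+7+10 = 70
R7 - R35 - R30 - R32 - R20: 22+15+18+10 = 65
Cheapest is R7 - R35 - R14 - R32 - R20 at 46 hops' cost.
So from R7 the first move is to R35.

R35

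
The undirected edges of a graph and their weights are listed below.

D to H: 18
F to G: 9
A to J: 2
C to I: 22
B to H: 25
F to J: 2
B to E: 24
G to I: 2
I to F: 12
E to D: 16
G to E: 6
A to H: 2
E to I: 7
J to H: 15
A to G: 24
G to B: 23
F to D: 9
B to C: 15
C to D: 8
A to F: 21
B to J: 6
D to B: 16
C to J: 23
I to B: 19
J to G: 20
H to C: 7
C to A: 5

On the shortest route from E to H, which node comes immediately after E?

G

Compare a few routes:
E → G → F → J → A → H: 6+9+2+2+2 = 21
E → I → F → J → A → H: 7+12+2+2+2 = 25
E → I → G → F → J → A → H: 7+2+9+2+2+2 = 24
The minimum is 21 via E → G → F → J → A → H.
So from E the first move is to G.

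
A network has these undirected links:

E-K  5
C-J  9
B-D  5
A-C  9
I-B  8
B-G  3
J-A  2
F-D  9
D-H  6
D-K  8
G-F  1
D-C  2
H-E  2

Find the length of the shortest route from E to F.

17

Shortest distances from E:
E: 0
H: 2  (via E)
K: 5  (via E)
D: 8  (via H)
C: 10  (via D)
B: 13  (via D)
G: 16  (via B)
F: 17  (via D)
Shortest route: E → H → D → F = 17.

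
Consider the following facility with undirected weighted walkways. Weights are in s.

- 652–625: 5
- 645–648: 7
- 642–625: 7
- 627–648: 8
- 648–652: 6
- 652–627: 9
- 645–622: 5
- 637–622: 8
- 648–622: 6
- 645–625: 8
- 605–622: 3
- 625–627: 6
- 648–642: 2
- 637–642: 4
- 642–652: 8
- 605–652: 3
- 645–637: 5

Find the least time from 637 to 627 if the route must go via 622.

Best 637 to 622: 637 → 622 costing 8
Best 622 to 627: 622 → 648 → 627 costing 14
Total via 622: 8 + 14 = 22 s.

22 s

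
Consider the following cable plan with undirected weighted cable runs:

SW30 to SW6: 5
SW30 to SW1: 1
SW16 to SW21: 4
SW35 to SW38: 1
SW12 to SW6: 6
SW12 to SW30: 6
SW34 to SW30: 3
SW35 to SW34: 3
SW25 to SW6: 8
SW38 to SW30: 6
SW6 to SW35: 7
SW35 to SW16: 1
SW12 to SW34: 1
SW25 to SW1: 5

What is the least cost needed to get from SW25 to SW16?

13

Candidate routes:
SW25 → SW1 → SW30 → SW34 → SW35 → SW16: 5+1+3+3+1 = 13
SW25 → SW1 → SW30 → SW38 → SW35 → SW16: 5+1+6+1+1 = 14
The minimum is 13 via SW25 → SW1 → SW30 → SW34 → SW35 → SW16.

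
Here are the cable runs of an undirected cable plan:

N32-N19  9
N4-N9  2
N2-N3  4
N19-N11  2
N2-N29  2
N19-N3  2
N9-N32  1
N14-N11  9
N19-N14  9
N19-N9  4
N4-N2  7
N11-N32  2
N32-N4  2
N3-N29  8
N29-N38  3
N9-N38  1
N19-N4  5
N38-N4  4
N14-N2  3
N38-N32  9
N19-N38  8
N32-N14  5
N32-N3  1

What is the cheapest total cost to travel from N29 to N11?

Enumerating some paths:
N29–N38–N9–N32–N11: 3+1+1+2 = 7
N29–N2–N3–N32–N11: 2+4+1+2 = 9
N29–N38–N9–N19–N11: 3+1+4+2 = 10
N29–N38–N9–N32–N3–N19–N11: 3+1+1+1+2+2 = 10
The minimum is 7 via N29–N38–N9–N32–N11.

7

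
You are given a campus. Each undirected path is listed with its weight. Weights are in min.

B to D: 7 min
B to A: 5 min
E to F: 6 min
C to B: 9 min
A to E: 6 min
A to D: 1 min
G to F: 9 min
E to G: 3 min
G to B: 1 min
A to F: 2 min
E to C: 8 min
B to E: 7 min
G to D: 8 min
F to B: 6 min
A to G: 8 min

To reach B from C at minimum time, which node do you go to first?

Enumerating some paths:
C–B: 9 = 9
C–E–G–B: 8+3+1 = 12
C–E–B: 8+7 = 15
The minimum is 9 min via C–B.
So from C the first move is to B.

B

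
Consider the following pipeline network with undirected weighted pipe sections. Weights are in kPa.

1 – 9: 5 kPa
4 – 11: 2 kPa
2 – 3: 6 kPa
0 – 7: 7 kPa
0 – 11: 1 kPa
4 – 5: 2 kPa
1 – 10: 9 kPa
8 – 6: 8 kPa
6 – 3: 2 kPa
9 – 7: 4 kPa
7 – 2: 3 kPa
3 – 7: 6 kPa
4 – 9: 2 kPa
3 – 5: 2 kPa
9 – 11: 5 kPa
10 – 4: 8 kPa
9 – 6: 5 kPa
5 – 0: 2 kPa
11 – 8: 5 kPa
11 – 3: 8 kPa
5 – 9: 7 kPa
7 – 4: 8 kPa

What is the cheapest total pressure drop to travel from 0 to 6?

6 kPa

Compare a few routes:
0 - 11 - 4 - 5 - 3 - 6: 1+2+2+2+2 = 9
0 - 5 - 3 - 6: 2+2+2 = 6
0 - 11 - 4 - 9 - 6: 1+2+2+5 = 10
Cheapest is 0 - 5 - 3 - 6 at 6 kPa.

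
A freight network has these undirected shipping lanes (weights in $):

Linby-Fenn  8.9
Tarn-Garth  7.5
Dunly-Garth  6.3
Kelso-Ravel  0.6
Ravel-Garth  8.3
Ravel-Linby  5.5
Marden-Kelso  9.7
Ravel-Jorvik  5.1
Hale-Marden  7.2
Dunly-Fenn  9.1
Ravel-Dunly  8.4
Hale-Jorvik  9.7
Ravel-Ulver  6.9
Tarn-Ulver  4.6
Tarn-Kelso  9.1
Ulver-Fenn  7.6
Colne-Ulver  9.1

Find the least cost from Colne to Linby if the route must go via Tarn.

Shortest Colne→Tarn: Colne → Ulver → Tarn = 13.7
Best Tarn to Linby: Tarn → Kelso → Ravel → Linby costing 15.2
Total via Tarn: 13.7 + 15.2 = $28.9.

$28.9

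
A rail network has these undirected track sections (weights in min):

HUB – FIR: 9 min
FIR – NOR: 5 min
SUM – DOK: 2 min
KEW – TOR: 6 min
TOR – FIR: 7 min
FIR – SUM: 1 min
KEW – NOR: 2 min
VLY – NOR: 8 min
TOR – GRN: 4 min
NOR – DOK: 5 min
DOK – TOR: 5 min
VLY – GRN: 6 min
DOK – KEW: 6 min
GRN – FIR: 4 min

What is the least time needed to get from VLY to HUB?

19 min

Running Dijkstra from VLY:
VLY: 0
GRN: 6  (via VLY)
NOR: 8  (via VLY)
KEW: 10  (via NOR)
TOR: 10  (via GRN)
FIR: 10  (via GRN)
SUM: 11  (via FIR)
DOK: 13  (via NOR)
HUB: 19  (via FIR)
Shortest route: VLY → GRN → FIR → HUB = 19 min.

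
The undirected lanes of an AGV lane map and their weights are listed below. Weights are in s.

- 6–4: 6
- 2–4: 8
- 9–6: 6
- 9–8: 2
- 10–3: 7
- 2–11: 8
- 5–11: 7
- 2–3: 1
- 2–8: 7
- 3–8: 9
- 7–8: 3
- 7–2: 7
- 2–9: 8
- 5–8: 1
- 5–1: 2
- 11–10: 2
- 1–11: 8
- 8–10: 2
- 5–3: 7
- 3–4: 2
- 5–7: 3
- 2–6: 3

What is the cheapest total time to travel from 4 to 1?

Enumerating some paths:
4 → 3 → 10 → 8 → 5 → 1: 2+7+2+1+2 = 14
4 → 3 → 2 → 8 → 5 → 1: 2+1+7+1+2 = 13
4 → 3 → 5 → 1: 2+7+2 = 11
Cheapest is 4 → 3 → 5 → 1 at 11 s.

11 s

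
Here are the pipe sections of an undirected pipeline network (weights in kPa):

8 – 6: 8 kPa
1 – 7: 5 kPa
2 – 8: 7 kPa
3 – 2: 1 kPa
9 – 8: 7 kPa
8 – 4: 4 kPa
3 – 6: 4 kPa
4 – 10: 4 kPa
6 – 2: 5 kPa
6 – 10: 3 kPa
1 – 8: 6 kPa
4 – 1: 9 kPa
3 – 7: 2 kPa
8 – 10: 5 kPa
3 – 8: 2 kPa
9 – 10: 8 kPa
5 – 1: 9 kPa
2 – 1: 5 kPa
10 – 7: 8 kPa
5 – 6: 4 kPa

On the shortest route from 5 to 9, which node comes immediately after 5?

Enumerating some paths:
5 → 6 → 10 → 8 → 9: 4+3+5+7 = 19
5 → 6 → 3 → 8 → 9: 4+4+2+7 = 17
5 → 6 → 10 → 9: 4+3+8 = 15
Cheapest is 5 → 6 → 10 → 9 at 15 kPa.
So from 5 the first move is to 6.

6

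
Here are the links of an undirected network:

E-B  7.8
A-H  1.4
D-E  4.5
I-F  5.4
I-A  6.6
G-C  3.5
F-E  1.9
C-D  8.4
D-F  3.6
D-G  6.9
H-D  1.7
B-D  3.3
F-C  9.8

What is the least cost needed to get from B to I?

12.3

Enumerating some paths:
B → D → H → A → I: 3.3+1.7+1.4+6.6 = 13
B → D → F → I: 3.3+3.6+5.4 = 12.3
B → E → F → I: 7.8+1.9+5.4 = 15.1
The minimum is 12.3 via B → D → F → I.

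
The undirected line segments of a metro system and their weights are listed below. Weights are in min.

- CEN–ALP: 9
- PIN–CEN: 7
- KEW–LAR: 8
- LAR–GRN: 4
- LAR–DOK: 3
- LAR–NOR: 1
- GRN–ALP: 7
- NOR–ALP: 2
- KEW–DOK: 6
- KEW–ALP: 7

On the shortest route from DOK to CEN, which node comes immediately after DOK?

LAR

Compare a few routes:
DOK → KEW → LAR → NOR → ALP → CEN: 6+8+1+2+9 = 26
DOK → LAR → GRN → ALP → CEN: 3+4+7+9 = 23
DOK → KEW → ALP → CEN: 6+7+9 = 22
DOK → LAR → NOR → ALP → CEN: 3+1+2+9 = 15
The minimum is 15 min via DOK → LAR → NOR → ALP → CEN.
So from DOK the first move is to LAR.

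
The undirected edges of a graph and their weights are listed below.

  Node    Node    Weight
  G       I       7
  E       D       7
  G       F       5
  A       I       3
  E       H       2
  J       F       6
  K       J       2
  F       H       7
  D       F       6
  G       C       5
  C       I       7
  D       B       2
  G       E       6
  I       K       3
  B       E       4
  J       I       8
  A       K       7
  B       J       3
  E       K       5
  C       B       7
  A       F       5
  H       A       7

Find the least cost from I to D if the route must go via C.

Shortest I→C: I → C = 7
Best C to D: C → B → D costing 9
Total via C: 7 + 9 = 16.

16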